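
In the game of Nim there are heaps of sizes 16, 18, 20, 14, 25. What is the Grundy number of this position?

Compute the nim-sum pairwise:
16 ⊕ 18 = 2
2 ⊕ 20 = 22
22 ⊕ 14 = 24
24 ⊕ 25 = 1

1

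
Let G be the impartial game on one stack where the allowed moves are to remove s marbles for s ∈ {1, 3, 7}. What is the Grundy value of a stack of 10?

Build the Grundy sequence with g(k) = mex{g(k−s) : s ∈ {1, 3, 7}, s ≤ k}:
g(0) = mex{} = 0
g(1) = mex{0} = 1
g(2) = mex{1} = 0
g(3) = mex{0} = 1
g(4) = mex{1} = 0
g(5) = mex{0} = 1
g(6) = mex{1} = 0
g(7) = mex{0} = 1
g(8) = mex{1} = 0
g(9) = mex{0} = 1
g(10) = mex{1} = 0
So g(10) = 0.

0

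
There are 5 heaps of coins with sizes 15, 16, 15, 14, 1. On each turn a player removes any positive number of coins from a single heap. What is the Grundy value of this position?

31

Write each in binary and XOR column by column:
  01111  (15)
  10000  (16)
  01111  (15)
  01110  (14)
  00001  (1)
  -----
  11111  (31)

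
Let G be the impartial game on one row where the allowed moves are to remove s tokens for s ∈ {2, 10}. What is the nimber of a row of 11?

1

Build the Grundy sequence with g(k) = mex{g(k−s) : s ∈ {2, 10}, s ≤ k}:
g(0) = mex{} = 0
g(1) = mex{} = 0
g(2) = mex{0} = 1
g(3) = mex{0} = 1
g(4) = mex{1} = 0
g(5) = mex{1} = 0
g(6) = mex{0} = 1
g(7) = mex{0} = 1
g(8) = mex{1} = 0
g(9) = mex{1} = 0
g(10) = mex{0} = 1
g(11) = mex{0} = 1
So g(11) = 1.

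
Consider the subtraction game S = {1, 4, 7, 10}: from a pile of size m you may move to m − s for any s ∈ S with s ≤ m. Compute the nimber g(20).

1

Grundy values for subtraction set {1, 4, 7, 10}:
k:     0  1  2  3  4  5  6  7  8  9 10 11 12 13 14 15 16 17 18 19 20
g(k):  0  1  0  1  2  0  1  2  0  1  2  0  1  0  1  2  0  1  2  0  1
So g(20) = 1.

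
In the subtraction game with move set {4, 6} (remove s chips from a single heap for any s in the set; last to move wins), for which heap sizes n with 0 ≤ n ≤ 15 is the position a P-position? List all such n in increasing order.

0, 1, 2, 3, 10, 11, 12, 13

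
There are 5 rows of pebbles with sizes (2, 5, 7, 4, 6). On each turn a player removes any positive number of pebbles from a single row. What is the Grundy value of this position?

2

In binary:
  010  (2)
  101  (5)
  111  (7)
  100  (4)
  110  (6)
  ---
  010  (2)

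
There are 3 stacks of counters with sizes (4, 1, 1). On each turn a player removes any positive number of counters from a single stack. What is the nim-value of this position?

4

In binary:
  100  (4)
  001  (1)
  001  (1)
  ---
  100  (4)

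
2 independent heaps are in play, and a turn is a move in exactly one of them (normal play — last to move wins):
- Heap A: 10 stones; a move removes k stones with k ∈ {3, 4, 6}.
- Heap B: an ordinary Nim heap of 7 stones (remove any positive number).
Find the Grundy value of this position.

7

For heap A, compute g(0), g(1), … with moves {3, 4, 6}:
g(0) = mex{} = 0
g(1) = mex{} = 0
g(2) = mex{} = 0
g(3) = mex{0} = 1
g(4) = mex{0} = 1
g(5) = mex{0} = 1
g(6) = mex{0,1} = 2
g(7) = mex{0,1} = 2
g(8) = mex{0,1} = 2
g(9) = mex{1,2} = 0
g(10) = mex{1,2} = 0
So g(10) = 0.
Heap B is a plain Nim heap of size 7, so its Grundy value is 7.
By the Sprague-Grundy theorem, the Grundy value of a sum of independent games is the XOR of the component values.
Combined value = 0 ⊕ 7 = 7.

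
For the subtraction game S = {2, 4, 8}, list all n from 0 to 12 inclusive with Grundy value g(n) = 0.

Build the Grundy sequence with g(k) = mex{g(k−s) : s ∈ {2, 4, 8}, s ≤ k}:
g(0) = mex{} = 0
g(1) = mex{} = 0
g(2) = mex{0} = 1
g(3) = mex{0} = 1
g(4) = mex{0,1} = 2
g(5) = mex{0,1} = 2
g(6) = mex{1,2} = 0
g(7) = mex{1,2} = 0
g(8) = mex{0,2} = 1
g(9) = mex{0,2} = 1
g(10) = mex{0,1} = 2
g(11) = mex{0,1} = 2
g(12) = mex{1,2} = 0
The P-positions (g = 0) in 0..12 are 0, 1, 6, 7, 12.

0, 1, 6, 7, 12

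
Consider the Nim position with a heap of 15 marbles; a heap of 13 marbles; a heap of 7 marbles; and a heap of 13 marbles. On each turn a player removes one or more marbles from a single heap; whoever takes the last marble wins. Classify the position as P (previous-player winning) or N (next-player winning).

N-position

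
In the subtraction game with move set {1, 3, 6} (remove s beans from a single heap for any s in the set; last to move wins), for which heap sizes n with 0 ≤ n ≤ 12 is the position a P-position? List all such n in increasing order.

0, 2, 4, 9, 11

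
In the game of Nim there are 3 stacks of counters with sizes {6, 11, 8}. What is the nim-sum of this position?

5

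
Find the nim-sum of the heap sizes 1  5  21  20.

Bitwise XOR of the heap sizes:
  00001  (1)
  00101  (5)
  10101  (21)
  10100  (20)
  -----
  00101  (5)

5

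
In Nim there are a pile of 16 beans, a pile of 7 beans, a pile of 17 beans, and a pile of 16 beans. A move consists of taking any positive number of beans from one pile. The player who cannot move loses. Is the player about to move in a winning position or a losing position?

Winning position

Nim-sum: 16 ^ 7 ^ 17 ^ 16 = 22.
The nim-sum is 22 ≠ 0, so this is an N-position: the player to move can win.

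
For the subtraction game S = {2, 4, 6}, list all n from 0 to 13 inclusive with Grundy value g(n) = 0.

Compute g(0), g(1), … for moves {2, 4, 6}:
g(0) = mex{} = 0
g(1) = mex{} = 0
g(2) = mex{0} = 1
g(3) = mex{0} = 1
g(4) = mex{0,1} = 2
g(5) = mex{0,1} = 2
g(6) = mex{0,1,2} = 3
g(7) = mex{0,1,2} = 3
g(8) = mex{1,2,3} = 0
g(9) = mex{1,2,3} = 0
g(10) = mex{0,2,3} = 1
g(11) = mex{0,2,3} = 1
g(12) = mex{0,1,3} = 2
g(13) = mex{0,1,3} = 2
The P-positions (g = 0) in 0..13 are 0, 1, 8, 9.

0, 1, 8, 9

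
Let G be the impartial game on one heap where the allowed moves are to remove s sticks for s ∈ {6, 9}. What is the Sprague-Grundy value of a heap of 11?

1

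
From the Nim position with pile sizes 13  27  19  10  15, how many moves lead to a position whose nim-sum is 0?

0

Compute the nim-sum pairwise:
13 ⊕ 27 = 22
22 ⊕ 19 = 5
5 ⊕ 10 = 15
15 ⊕ 15 = 0
The nim-sum is already 0, so every move leaves a nonzero nim-sum — there are no winning moves.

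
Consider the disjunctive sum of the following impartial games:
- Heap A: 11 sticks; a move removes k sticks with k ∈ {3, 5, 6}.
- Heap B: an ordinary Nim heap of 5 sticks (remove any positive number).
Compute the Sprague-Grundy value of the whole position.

5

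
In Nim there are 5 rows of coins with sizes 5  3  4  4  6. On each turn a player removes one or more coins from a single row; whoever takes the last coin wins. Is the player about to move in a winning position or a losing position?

Nim-sum: 5 ^ 3 ^ 4 ^ 4 ^ 6 = 0.
The nim-sum is 0, so this is a P-position: the player to move is in a losing position under optimal play.

Losing position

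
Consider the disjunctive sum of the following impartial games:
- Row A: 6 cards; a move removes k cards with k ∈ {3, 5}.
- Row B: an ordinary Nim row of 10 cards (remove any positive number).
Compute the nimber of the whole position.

8

Build the Grundy sequence for row A with g(k) = mex{g(k−s) : s ∈ {3, 5}, s ≤ k}:
g(0) = mex{} = 0
g(1) = mex{} = 0
g(2) = mex{} = 0
g(3) = mex{0} = 1
g(4) = mex{0} = 1
g(5) = mex{0} = 1
g(6) = mex{0,1} = 2
So g(6) = 2.
Row B is a plain Nim row of size 10, so its Grundy value is 10.
The value of a disjunctive sum is the nim-sum of the parts.
Combined value = 2 XOR 10 = 8.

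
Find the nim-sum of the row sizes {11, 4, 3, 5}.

9

Write each in binary and XOR column by column:
  1011  (11)
  0100  (4)
  0011  (3)
  0101  (5)
  ----
  1001  (9)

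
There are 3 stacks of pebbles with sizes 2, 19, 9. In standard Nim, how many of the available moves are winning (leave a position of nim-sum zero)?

1

Write each in binary and XOR column by column:
  00010  (2)
  10011  (19)
  01001  (9)
  -----
  11000  (24)
The overall nim-sum is X = 24. A stack of size p has a winning move iff p XOR X < p (reduce it to p XOR X).
  2: 2 XOR 24 = 26 ≥ 2 — no move.
  19: 19 XOR 24 = 11 < 19 — winning move (to 11).
  9: 9 XOR 24 = 17 ≥ 9 — no move.
That gives 1 winning move.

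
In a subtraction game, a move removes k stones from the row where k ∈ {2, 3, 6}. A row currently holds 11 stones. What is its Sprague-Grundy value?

Build the Grundy sequence with g(k) = mex{g(k−s) : s ∈ {2, 3, 6}, s ≤ k}:
k:     0  1  2  3  4  5  6  7  8  9 10 11
g(k):  0  0  1  1  2  0  3  1  2  0  0  1
So g(11) = 1.

1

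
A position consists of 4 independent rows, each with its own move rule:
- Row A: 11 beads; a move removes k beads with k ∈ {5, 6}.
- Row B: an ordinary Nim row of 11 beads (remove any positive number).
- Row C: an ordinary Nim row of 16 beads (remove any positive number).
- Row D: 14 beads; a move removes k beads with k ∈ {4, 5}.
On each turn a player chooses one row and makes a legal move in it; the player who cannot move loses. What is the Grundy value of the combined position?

Build the Grundy sequence for row A with g(k) = mex{g(k−s) : s ∈ {5, 6}, s ≤ k}:
g(0) = mex{} = 0
g(1) = mex{} = 0
g(2) = mex{} = 0
g(3) = mex{} = 0
g(4) = mex{} = 0
g(5) = mex{0} = 1
g(6) = mex{0} = 1
g(7) = mex{0} = 1
g(8) = mex{0} = 1
g(9) = mex{0} = 1
g(10) = mex{0,1} = 2
g(11) = mex{1} = 0
So g(11) = 0.
Row B is a plain Nim row of size 11, so its Grundy value is 11.
Row C is a plain Nim row of size 16, so its Grundy value is 16.
Build the Grundy sequence for row D with g(k) = mex{g(k−s) : s ∈ {4, 5}, s ≤ k}:
k:     0  1  2  3  4  5  6  7  8  9 10 11 12 13 14
g(k):  0  0  0  0  1  1  1  1  2  0  0  0  0  1  1
So g(14) = 1.
The value of a disjunctive sum is the nim-sum of the parts.
Combined value = 0 ⊕ 11 ⊕ 16 ⊕ 1 = 26.

26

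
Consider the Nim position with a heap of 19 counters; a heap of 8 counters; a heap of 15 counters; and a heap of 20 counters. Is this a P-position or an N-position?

Compute the nim-sum pairwise:
19 ⊕ 8 = 27
27 ⊕ 15 = 20
20 ⊕ 20 = 0
The nim-sum is 0, so this is a P-position: the player to move is in a losing position under optimal play.

P-position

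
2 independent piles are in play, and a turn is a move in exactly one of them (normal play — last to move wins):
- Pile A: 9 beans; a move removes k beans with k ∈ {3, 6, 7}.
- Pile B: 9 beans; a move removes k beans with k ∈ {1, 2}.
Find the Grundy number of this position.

3

Grundy values for pile A (subtraction set {3, 6, 7}):
g(0) = mex{} = 0
g(1) = mex{} = 0
g(2) = mex{} = 0
g(3) = mex{0} = 1
g(4) = mex{0} = 1
g(5) = mex{0} = 1
g(6) = mex{0,1} = 2
g(7) = mex{0,1} = 2
g(8) = mex{0,1} = 2
g(9) = mex{0,1,2} = 3
So g(9) = 3.
For pile B, compute g(0), g(1), … with moves {1, 2}:
g(0) = mex{} = 0
g(1) = mex{0} = 1
g(2) = mex{0,1} = 2
g(3) = mex{1,2} = 0
g(4) = mex{0,2} = 1
g(5) = mex{0,1} = 2
g(6) = mex{1,2} = 0
g(7) = mex{0,2} = 1
g(8) = mex{0,1} = 2
g(9) = mex{1,2} = 0
So g(9) = 0.
The value of a disjunctive sum is the nim-sum of the parts.
Combined value = 3 XOR 0 = 3.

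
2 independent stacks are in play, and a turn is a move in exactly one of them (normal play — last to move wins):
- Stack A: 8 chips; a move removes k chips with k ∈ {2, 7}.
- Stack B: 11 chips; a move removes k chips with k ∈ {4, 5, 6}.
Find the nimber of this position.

2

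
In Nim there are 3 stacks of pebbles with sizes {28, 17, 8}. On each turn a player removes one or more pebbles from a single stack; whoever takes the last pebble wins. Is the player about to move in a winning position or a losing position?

Write each in binary and XOR column by column:
  11100  (28)
  10001  (17)
  01000  (8)
  -----
  00101  (5)
The nim-sum is 5 ≠ 0, so this is an N-position: the player to move can win.

Winning position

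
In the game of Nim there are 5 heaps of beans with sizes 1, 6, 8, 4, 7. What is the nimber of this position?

Nim-sum: 1 ⊕ 6 ⊕ 8 ⊕ 4 ⊕ 7 = 12.

12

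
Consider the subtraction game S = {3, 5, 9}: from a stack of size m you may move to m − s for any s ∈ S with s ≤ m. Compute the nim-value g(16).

Grundy values for subtraction set {3, 5, 9}:
k:     0  1  2  3  4  5  6  7  8  9 10 11 12 13 14 15 16
g(k):  0  0  0  1  1  1  2  2  0  3  3  1  0  2  0  1  0
So g(16) = 0.

0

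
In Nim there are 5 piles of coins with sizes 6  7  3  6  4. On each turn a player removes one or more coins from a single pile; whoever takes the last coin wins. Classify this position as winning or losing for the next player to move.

Nim-sum: 6 XOR 7 XOR 3 XOR 6 XOR 4 = 0.
The nim-sum is 0, so this is a P-position: the player to move is in a losing position under optimal play.

Losing position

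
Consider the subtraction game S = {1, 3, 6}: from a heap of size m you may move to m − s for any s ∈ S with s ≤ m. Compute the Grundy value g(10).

1

Build the Grundy sequence with g(k) = mex{g(k−s) : s ∈ {1, 3, 6}, s ≤ k}:
g(0) = mex{} = 0
g(1) = mex{0} = 1
g(2) = mex{1} = 0
g(3) = mex{0} = 1
g(4) = mex{1} = 0
g(5) = mex{0} = 1
g(6) = mex{0,1} = 2
g(7) = mex{0,1,2} = 3
g(8) = mex{0,1,3} = 2
g(9) = mex{1,2} = 0
g(10) = mex{0,3} = 1
So g(10) = 1.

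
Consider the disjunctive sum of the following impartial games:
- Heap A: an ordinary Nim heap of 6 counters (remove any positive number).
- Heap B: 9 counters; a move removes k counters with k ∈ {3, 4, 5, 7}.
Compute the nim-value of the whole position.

5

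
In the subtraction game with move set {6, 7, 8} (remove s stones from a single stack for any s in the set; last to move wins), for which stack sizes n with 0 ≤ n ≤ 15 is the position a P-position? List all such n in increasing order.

0, 1, 2, 3, 4, 5, 14, 15

Grundy values for subtraction set {6, 7, 8}:
k:     0  1  2  3  4  5  6  7  8  9 10 11 12 13 14 15
g(k):  0  0  0  0  0  0  1  1  1  1  1  1  2  2  0  0
The P-positions (g = 0) in 0..15 are 0, 1, 2, 3, 4, 5, 14, 15.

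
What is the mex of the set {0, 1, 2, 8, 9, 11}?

The values 0, 1, 2 are all present; 3 is the first non-negative integer missing from the set.

3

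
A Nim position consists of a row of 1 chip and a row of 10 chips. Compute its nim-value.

Compute the nim-sum pairwise:
1 ⊕ 10 = 11

11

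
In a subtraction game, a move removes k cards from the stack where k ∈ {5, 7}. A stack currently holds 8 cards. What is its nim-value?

Compute g(0), g(1), … for moves {5, 7}:
k:     0  1  2  3  4  5  6  7  8
g(k):  0  0  0  0  0  1  1  1  1
So g(8) = 1.

1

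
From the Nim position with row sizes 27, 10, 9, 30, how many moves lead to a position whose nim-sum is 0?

Compute the nim-sum pairwise:
27 ^ 10 = 17
17 ^ 9 = 24
24 ^ 30 = 6
The overall nim-sum is X = 6. A row of size p has a winning move iff p XOR X < p (reduce it to p XOR X).
  27: 27 XOR 6 = 29 ≥ 27 — no move.
  10: 10 XOR 6 = 12 ≥ 10 — no move.
  9: 9 XOR 6 = 15 ≥ 9 — no move.
  30: 30 XOR 6 = 24 < 30 — winning move (to 24).
That gives 1 winning move.

1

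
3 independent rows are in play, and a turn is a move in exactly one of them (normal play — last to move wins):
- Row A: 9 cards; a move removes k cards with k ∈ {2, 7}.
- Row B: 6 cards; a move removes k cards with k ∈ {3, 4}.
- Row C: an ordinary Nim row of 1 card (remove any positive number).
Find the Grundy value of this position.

For row A, compute g(0), g(1), … with moves {2, 7}:
k:     0  1  2  3  4  5  6  7  8  9
g(k):  0  0  1  1  0  0  1  1  2  0
So g(9) = 0.
For row B, compute g(0), g(1), … with moves {3, 4}:
g(0) = mex{} = 0
g(1) = mex{} = 0
g(2) = mex{} = 0
g(3) = mex{0} = 1
g(4) = mex{0} = 1
g(5) = mex{0} = 1
g(6) = mex{0,1} = 2
So g(6) = 2.
Row C is a plain Nim row of size 1, so its Grundy value is 1.
By the Sprague-Grundy theorem, the Grundy value of a sum of independent games is the XOR of the component values.
Combined value = 0 XOR 2 XOR 1 = 3.

3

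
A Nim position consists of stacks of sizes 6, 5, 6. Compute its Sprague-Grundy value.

5

Compute the nim-sum pairwise:
6 ⊕ 5 = 3
3 ⊕ 6 = 5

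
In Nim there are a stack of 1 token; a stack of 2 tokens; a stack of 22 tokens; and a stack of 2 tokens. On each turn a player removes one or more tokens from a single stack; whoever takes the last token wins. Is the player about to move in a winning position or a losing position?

Winning position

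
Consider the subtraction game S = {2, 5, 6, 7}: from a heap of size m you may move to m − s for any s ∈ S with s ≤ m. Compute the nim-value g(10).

3

Compute g(0), g(1), … for moves {2, 5, 6, 7}:
k:     0  1  2  3  4  5  6  7  8  9 10
g(k):  0  0  1  1  0  2  1  3  2  2  3
So g(10) = 3.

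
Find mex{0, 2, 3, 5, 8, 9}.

0 is in the set but 1 is not, so the mex is 1.

1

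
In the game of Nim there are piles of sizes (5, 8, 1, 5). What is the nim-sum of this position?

9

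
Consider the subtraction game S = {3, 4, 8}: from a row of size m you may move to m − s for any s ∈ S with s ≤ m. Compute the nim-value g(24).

0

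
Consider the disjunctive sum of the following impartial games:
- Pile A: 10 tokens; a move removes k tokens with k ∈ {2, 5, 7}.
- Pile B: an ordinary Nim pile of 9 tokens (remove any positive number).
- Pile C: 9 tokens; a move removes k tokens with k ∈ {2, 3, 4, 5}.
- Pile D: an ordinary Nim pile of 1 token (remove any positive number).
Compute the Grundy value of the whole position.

9

For pile A, compute g(0), g(1), … with moves {2, 5, 7}:
k:     0  1  2  3  4  5  6  7  8  9 10
g(k):  0  0  1  1  0  2  1  3  2  2  0
So g(10) = 0.
Pile B is a plain Nim pile of size 9, so its Grundy value is 9.
Build the Grundy sequence for pile C with g(k) = mex{g(k−s) : s ∈ {2, 3, 4, 5}, s ≤ k}:
g(0) = mex{} = 0
g(1) = mex{} = 0
g(2) = mex{0} = 1
g(3) = mex{0} = 1
g(4) = mex{0,1} = 2
g(5) = mex{0,1} = 2
g(6) = mex{0,1,2} = 3
g(7) = mex{1,2} = 0
g(8) = mex{1,2,3} = 0
g(9) = mex{0,2,3} = 1
So g(9) = 1.
Pile D is a plain Nim pile of size 1, so its Grundy value is 1.
By the Sprague-Grundy theorem, the Grundy value of a sum of independent games is the XOR of the component values.
Combined value = 0 ⊕ 9 ⊕ 1 ⊕ 1 = 9.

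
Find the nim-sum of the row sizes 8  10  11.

Nim-sum: 8 XOR 10 XOR 11 = 9.

9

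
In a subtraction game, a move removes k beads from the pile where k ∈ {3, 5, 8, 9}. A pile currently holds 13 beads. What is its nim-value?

0

Compute g(0), g(1), … for moves {3, 5, 8, 9}:
g(0) = mex{} = 0
g(1) = mex{} = 0
g(2) = mex{} = 0
g(3) = mex{0} = 1
g(4) = mex{0} = 1
g(5) = mex{0} = 1
g(6) = mex{0,1} = 2
g(7) = mex{0,1} = 2
g(8) = mex{0,1} = 2
g(9) = mex{0,1,2} = 3
g(10) = mex{0,1,2} = 3
g(11) = mex{0,1,2} = 3
g(12) = mex{1,2,3} = 0
g(13) = mex{1,2,3} = 0
So g(13) = 0.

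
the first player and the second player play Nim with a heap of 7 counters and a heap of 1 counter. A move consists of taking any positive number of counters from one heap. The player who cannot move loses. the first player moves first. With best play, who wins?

the first player wins

Nim-sum: 7 XOR 1 = 6.
The nim-sum is 6 ≠ 0, so this is an N-position: the player to move can win; the first player has a winning move.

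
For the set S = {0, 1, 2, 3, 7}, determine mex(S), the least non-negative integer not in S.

The values 0, 1, 2, 3 are all present; 4 is the first non-negative integer missing from the set.

4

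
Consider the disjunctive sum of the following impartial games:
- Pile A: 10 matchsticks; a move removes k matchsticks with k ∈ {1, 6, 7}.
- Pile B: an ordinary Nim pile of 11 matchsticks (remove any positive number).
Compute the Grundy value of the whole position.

Grundy values for pile A (subtraction set {1, 6, 7}):
g(0) = mex{} = 0
g(1) = mex{0} = 1
g(2) = mex{1} = 0
g(3) = mex{0} = 1
g(4) = mex{1} = 0
g(5) = mex{0} = 1
g(6) = mex{0,1} = 2
g(7) = mex{0,1,2} = 3
g(8) = mex{0,1,3} = 2
g(9) = mex{0,1,2} = 3
g(10) = mex{0,1,3} = 2
So g(10) = 2.
Pile B is a plain Nim pile of size 11, so its Grundy value is 11.
By the Sprague-Grundy theorem, the Grundy value of a sum of independent games is the XOR of the component values.
Combined value = 2 XOR 11 = 9.

9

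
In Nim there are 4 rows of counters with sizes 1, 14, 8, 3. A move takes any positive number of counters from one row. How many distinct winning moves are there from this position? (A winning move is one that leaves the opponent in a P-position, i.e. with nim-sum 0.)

1

Nim-sum: 1 ⊕ 14 ⊕ 8 ⊕ 3 = 4.
The overall nim-sum is X = 4. A row of size p has a winning move iff p XOR X < p (reduce it to p XOR X).
  1: 1 XOR 4 = 5 ≥ 1 — no move.
  14: 14 XOR 4 = 10 < 14 — winning move (to 10).
  8: 8 XOR 4 = 12 ≥ 8 — no move.
  3: 3 XOR 4 = 7 ≥ 3 — no move.
That gives 1 winning move.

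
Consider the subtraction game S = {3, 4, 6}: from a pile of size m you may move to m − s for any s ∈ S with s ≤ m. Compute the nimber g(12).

1

Grundy values for subtraction set {3, 4, 6}:
g(0) = mex{} = 0
g(1) = mex{} = 0
g(2) = mex{} = 0
g(3) = mex{0} = 1
g(4) = mex{0} = 1
g(5) = mex{0} = 1
g(6) = mex{0,1} = 2
g(7) = mex{0,1} = 2
g(8) = mex{0,1} = 2
g(9) = mex{1,2} = 0
g(10) = mex{1,2} = 0
g(11) = mex{1,2} = 0
g(12) = mex{0,2} = 1
So g(12) = 1.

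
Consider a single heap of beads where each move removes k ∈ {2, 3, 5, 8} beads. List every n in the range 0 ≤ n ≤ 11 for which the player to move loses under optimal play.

0, 1, 7, 11

Build the Grundy sequence with g(k) = mex{g(k−s) : s ∈ {2, 3, 5, 8}, s ≤ k}:
k:     0  1  2  3  4  5  6  7  8  9 10 11
g(k):  0  0  1  1  2  2  3  0  4  1  3  0
The P-positions (g = 0) in 0..11 are 0, 1, 7, 11.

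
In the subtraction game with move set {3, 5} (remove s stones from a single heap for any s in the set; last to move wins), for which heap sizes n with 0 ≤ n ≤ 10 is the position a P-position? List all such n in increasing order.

0, 1, 2, 8, 9, 10

Build the Grundy sequence with g(k) = mex{g(k−s) : s ∈ {3, 5}, s ≤ k}:
k:     0  1  2  3  4  5  6  7  8  9 10
g(k):  0  0  0  1  1  1  2  2  0  0  0
The P-positions (g = 0) in 0..10 are 0, 1, 2, 8, 9, 10.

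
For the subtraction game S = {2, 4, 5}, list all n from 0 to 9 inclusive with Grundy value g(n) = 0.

0, 1, 7, 8

Compute g(0), g(1), … for moves {2, 4, 5}:
k:     0  1  2  3  4  5  6  7  8  9
g(k):  0  0  1  1  2  2  3  0  0  1
The P-positions (g = 0) in 0..9 are 0, 1, 7, 8.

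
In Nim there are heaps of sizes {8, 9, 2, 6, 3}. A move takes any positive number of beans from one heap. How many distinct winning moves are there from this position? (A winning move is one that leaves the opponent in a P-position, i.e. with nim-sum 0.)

1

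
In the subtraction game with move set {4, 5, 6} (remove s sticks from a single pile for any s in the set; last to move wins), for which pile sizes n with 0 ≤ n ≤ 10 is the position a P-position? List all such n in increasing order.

0, 1, 2, 3, 10

Build the Grundy sequence with g(k) = mex{g(k−s) : s ∈ {4, 5, 6}, s ≤ k}:
g(0) = mex{} = 0
g(1) = mex{} = 0
g(2) = mex{} = 0
g(3) = mex{} = 0
g(4) = mex{0} = 1
g(5) = mex{0} = 1
g(6) = mex{0} = 1
g(7) = mex{0} = 1
g(8) = mex{0,1} = 2
g(9) = mex{0,1} = 2
g(10) = mex{1} = 0
The P-positions (g = 0) in 0..10 are 0, 1, 2, 3, 10.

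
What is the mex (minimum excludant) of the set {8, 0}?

0 is in the set but 1 is not, so the mex is 1.

1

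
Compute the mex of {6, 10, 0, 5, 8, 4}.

1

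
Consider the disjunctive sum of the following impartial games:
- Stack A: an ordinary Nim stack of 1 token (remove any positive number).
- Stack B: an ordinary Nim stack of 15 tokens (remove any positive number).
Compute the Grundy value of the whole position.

14

Stack A is a plain Nim stack of size 1, so its Grundy value is 1.
Stack B is a plain Nim stack of size 15, so its Grundy value is 15.
By the Sprague-Grundy theorem, the Grundy value of a sum of independent games is the XOR of the component values.
Combined value = 1 XOR 15 = 14.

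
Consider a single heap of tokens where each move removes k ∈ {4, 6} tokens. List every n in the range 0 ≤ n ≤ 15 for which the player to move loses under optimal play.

0, 1, 2, 3, 10, 11, 12, 13

Grundy values for subtraction set {4, 6}:
k:     0  1  2  3  4  5  6  7  8  9 10 11 12 13 14 15
g(k):  0  0  0  0  1  1  1  1  2  2  0  0  0  0  1  1
The P-positions (g = 0) in 0..15 are 0, 1, 2, 3, 10, 11, 12, 13.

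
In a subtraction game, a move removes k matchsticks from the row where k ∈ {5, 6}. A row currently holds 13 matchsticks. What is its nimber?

0

Grundy values for subtraction set {5, 6}:
g(0) = mex{} = 0
g(1) = mex{} = 0
g(2) = mex{} = 0
g(3) = mex{} = 0
g(4) = mex{} = 0
g(5) = mex{0} = 1
g(6) = mex{0} = 1
g(7) = mex{0} = 1
g(8) = mex{0} = 1
g(9) = mex{0} = 1
g(10) = mex{0,1} = 2
g(11) = mex{1} = 0
g(12) = mex{1} = 0
g(13) = mex{1} = 0
So g(13) = 0.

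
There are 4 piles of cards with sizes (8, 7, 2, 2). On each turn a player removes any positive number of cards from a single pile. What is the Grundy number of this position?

15

In binary:
  1000  (8)
  0111  (7)
  0010  (2)
  0010  (2)
  ----
  1111  (15)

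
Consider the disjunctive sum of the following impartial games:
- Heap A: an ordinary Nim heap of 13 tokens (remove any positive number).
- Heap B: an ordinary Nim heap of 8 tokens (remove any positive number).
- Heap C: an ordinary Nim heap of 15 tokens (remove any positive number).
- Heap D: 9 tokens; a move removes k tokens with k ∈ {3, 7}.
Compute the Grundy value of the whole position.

Heap A is a plain Nim heap of size 13, so its Grundy value is 13.
Heap B is a plain Nim heap of size 8, so its Grundy value is 8.
Heap C is a plain Nim heap of size 15, so its Grundy value is 15.
Build the Grundy sequence for heap D with g(k) = mex{g(k−s) : s ∈ {3, 7}, s ≤ k}:
k:     0  1  2  3  4  5  6  7  8  9
g(k):  0  0  0  1  1  1  0  2  2  1
So g(9) = 1.
The value of a disjunctive sum is the nim-sum of the parts.
Combined value = 13 XOR 8 XOR 15 XOR 1 = 11.

11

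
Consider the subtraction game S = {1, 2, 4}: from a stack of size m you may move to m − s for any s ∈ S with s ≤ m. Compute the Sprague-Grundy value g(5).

2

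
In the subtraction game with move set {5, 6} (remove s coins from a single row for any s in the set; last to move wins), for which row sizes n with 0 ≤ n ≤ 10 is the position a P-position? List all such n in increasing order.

Grundy values for subtraction set {5, 6}:
k:     0  1  2  3  4  5  6  7  8  9 10
g(k):  0  0  0  0  0  1  1  1  1  1  2
The P-positions (g = 0) in 0..10 are 0, 1, 2, 3, 4.

0, 1, 2, 3, 4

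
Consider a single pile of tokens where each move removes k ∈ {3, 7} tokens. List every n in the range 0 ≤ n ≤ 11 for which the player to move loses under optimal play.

Grundy values for subtraction set {3, 7}:
g(0) = mex{} = 0
g(1) = mex{} = 0
g(2) = mex{} = 0
g(3) = mex{0} = 1
g(4) = mex{0} = 1
g(5) = mex{0} = 1
g(6) = mex{1} = 0
g(7) = mex{0,1} = 2
g(8) = mex{0,1} = 2
g(9) = mex{0} = 1
g(10) = mex{1,2} = 0
g(11) = mex{1,2} = 0
The P-positions (g = 0) in 0..11 are 0, 1, 2, 6, 10, 11.

0, 1, 2, 6, 10, 11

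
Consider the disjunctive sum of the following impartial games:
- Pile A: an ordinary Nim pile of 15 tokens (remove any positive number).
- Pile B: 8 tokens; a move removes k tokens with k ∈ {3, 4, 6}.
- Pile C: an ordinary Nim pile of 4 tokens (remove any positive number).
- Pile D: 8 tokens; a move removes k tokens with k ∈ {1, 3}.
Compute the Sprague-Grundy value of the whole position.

9

Pile A is a plain Nim pile of size 15, so its Grundy value is 15.
Grundy values for pile B (subtraction set {3, 4, 6}):
k:     0  1  2  3  4  5  6  7  8
g(k):  0  0  0  1  1  1  2  2  2
So g(8) = 2.
Pile C is a plain Nim pile of size 4, so its Grundy value is 4.
Build the Grundy sequence for pile D with g(k) = mex{g(k−s) : s ∈ {1, 3}, s ≤ k}:
k:     0  1  2  3  4  5  6  7  8
g(k):  0  1  0  1  0  1  0  1  0
So g(8) = 0.
The value of a disjunctive sum is the nim-sum of the parts.
Combined value = 15 ⊕ 2 ⊕ 4 ⊕ 0 = 9.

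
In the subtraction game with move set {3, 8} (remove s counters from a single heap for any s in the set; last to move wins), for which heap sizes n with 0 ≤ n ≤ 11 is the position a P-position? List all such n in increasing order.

0, 1, 2, 6, 7, 11

Compute g(0), g(1), … for moves {3, 8}:
g(0) = mex{} = 0
g(1) = mex{} = 0
g(2) = mex{} = 0
g(3) = mex{0} = 1
g(4) = mex{0} = 1
g(5) = mex{0} = 1
g(6) = mex{1} = 0
g(7) = mex{1} = 0
g(8) = mex{0,1} = 2
g(9) = mex{0} = 1
g(10) = mex{0} = 1
g(11) = mex{1,2} = 0
The P-positions (g = 0) in 0..11 are 0, 1, 2, 6, 7, 11.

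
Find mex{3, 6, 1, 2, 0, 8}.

4

The values 0, 1, 2, 3 are all present; 4 is the first non-negative integer missing from the set.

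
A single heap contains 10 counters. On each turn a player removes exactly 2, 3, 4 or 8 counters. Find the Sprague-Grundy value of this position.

Grundy values for subtraction set {2, 3, 4, 8}:
g(0) = mex{} = 0
g(1) = mex{} = 0
g(2) = mex{0} = 1
g(3) = mex{0} = 1
g(4) = mex{0,1} = 2
g(5) = mex{0,1} = 2
g(6) = mex{1,2} = 0
g(7) = mex{1,2} = 0
g(8) = mex{0,2} = 1
g(9) = mex{0,2} = 1
g(10) = mex{0,1} = 2
So g(10) = 2.

2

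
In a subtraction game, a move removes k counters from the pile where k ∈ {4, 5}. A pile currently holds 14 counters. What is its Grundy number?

1

Compute g(0), g(1), … for moves {4, 5}:
k:     0  1  2  3  4  5  6  7  8  9 10 11 12 13 14
g(k):  0  0  0  0  1  1  1  1  2  0  0  0  0  1  1
So g(14) = 1.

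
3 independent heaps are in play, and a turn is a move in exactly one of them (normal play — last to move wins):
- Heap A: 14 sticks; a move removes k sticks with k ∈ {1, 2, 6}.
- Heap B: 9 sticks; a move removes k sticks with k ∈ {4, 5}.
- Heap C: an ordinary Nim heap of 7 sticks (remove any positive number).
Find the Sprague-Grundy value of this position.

7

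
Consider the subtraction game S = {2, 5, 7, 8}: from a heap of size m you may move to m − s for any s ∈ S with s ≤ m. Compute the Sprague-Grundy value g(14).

0

Build the Grundy sequence with g(k) = mex{g(k−s) : s ∈ {2, 5, 7, 8}, s ≤ k}:
k:     0  1  2  3  4  5  6  7  8  9 10 11 12 13 14
g(k):  0  0  1  1  0  2  1  3  2  2  0  3  1  0  0
So g(14) = 0.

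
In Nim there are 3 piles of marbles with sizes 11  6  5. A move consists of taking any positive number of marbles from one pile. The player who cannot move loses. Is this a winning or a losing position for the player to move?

Winning position

Compute the nim-sum pairwise:
11 ^ 6 = 13
13 ^ 5 = 8
The nim-sum is 8 ≠ 0, so this is an N-position: the player to move can win.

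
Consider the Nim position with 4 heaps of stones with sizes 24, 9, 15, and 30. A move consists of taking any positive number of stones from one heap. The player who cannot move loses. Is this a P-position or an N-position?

P-position

Nim-sum: 24 ^ 9 ^ 15 ^ 30 = 0.
The nim-sum is 0, so this is a P-position: the player to move is in a losing position under optimal play.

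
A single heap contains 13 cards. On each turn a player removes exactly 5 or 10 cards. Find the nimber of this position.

2

Grundy values for subtraction set {5, 10}:
k:     0  1  2  3  4  5  6  7  8  9 10 11 12 13
g(k):  0  0  0  0  0  1  1  1  1  1  2  2  2  2
So g(13) = 2.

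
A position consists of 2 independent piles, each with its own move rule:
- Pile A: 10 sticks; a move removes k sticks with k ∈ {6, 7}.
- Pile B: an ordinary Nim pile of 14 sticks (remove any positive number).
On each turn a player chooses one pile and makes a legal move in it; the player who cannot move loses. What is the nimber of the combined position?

15

Grundy values for pile A (subtraction set {6, 7}):
g(0) = mex{} = 0
g(1) = mex{} = 0
g(2) = mex{} = 0
g(3) = mex{} = 0
g(4) = mex{} = 0
g(5) = mex{} = 0
g(6) = mex{0} = 1
g(7) = mex{0} = 1
g(8) = mex{0} = 1
g(9) = mex{0} = 1
g(10) = mex{0} = 1
So g(10) = 1.
Pile B is a plain Nim pile of size 14, so its Grundy value is 14.
By the Sprague-Grundy theorem, the Grundy value of a sum of independent games is the XOR of the component values.
Combined value = 1 XOR 14 = 15.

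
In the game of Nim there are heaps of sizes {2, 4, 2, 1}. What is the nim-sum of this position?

5

Compute the nim-sum pairwise:
2 ⊕ 4 = 6
6 ⊕ 2 = 4
4 ⊕ 1 = 5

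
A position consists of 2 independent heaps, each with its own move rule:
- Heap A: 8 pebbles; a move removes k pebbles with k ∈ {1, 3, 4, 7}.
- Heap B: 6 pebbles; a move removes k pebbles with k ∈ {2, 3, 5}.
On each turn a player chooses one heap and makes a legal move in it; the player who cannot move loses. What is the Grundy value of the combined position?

3

Grundy values for heap A (subtraction set {1, 3, 4, 7}):
k:     0  1  2  3  4  5  6  7  8
g(k):  0  1  0  1  2  3  2  3  0
So g(8) = 0.
For heap B, compute g(0), g(1), … with moves {2, 3, 5}:
g(0) = mex{} = 0
g(1) = mex{} = 0
g(2) = mex{0} = 1
g(3) = mex{0} = 1
g(4) = mex{0,1} = 2
g(5) = mex{0,1} = 2
g(6) = mex{0,1,2} = 3
So g(6) = 3.
By the Sprague-Grundy theorem, the Grundy value of a sum of independent games is the XOR of the component values.
Combined value = 0 ⊕ 3 = 3.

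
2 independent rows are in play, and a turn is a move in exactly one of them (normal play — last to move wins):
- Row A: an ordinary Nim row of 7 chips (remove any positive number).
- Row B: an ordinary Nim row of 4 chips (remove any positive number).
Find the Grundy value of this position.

3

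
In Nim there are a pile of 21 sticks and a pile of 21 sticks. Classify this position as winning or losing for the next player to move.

Losing position

Compute the nim-sum pairwise:
21 ^ 21 = 0
The nim-sum is 0, so this is a P-position: the player to move is in a losing position under optimal play.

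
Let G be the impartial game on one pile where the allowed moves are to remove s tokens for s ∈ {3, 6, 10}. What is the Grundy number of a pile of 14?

0

Build the Grundy sequence with g(k) = mex{g(k−s) : s ∈ {3, 6, 10}, s ≤ k}:
k:     0  1  2  3  4  5  6  7  8  9 10 11 12 13 14
g(k):  0  0  0  1  1  1  2  2  2  0  3  3  1  0  0
So g(14) = 0.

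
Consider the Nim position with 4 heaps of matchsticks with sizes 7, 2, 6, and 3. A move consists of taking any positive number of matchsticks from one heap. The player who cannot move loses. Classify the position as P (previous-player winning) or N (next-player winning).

P-position

Compute the nim-sum pairwise:
7 XOR 2 = 5
5 XOR 6 = 3
3 XOR 3 = 0
The nim-sum is 0, so this is a P-position: the player to move is in a losing position under optimal play.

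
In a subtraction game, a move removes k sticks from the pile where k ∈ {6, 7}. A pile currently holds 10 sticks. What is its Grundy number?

1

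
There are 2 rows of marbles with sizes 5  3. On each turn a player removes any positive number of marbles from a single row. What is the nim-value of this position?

Compute the nim-sum pairwise:
5 ^ 3 = 6

6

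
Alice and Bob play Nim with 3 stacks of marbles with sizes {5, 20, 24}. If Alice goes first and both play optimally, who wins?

Compute the nim-sum pairwise:
5 ^ 20 = 17
17 ^ 24 = 9
The nim-sum is 9 ≠ 0, so this is an N-position: the player to move can win; Alice has a winning move.

Alice wins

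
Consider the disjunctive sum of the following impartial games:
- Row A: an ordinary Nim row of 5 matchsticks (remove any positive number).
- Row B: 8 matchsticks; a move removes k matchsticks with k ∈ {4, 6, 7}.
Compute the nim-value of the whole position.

7

Row A is a plain Nim row of size 5, so its Grundy value is 5.
For row B, compute g(0), g(1), … with moves {4, 6, 7}:
k:     0  1  2  3  4  5  6  7  8
g(k):  0  0  0  0  1  1  1  1  2
So g(8) = 2.
By the Sprague-Grundy theorem, the Grundy value of a sum of independent games is the XOR of the component values.
Combined value = 5 ⊕ 2 = 7.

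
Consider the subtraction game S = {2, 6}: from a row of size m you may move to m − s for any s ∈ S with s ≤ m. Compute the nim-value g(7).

Compute g(0), g(1), … for moves {2, 6}:
g(0) = mex{} = 0
g(1) = mex{} = 0
g(2) = mex{0} = 1
g(3) = mex{0} = 1
g(4) = mex{1} = 0
g(5) = mex{1} = 0
g(6) = mex{0} = 1
g(7) = mex{0} = 1
So g(7) = 1.

1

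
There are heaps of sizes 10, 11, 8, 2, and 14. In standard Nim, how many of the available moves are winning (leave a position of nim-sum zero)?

1

Compute the nim-sum pairwise:
10 XOR 11 = 1
1 XOR 8 = 9
9 XOR 2 = 11
11 XOR 14 = 5
The overall nim-sum is X = 5. A heap of size p has a winning move iff p XOR X < p (reduce it to p XOR X).
  10: 10 XOR 5 = 15 ≥ 10 — no move.
  11: 11 XOR 5 = 14 ≥ 11 — no move.
  8: 8 XOR 5 = 13 ≥ 8 — no move.
  2: 2 XOR 5 = 7 ≥ 2 — no move.
  14: 14 XOR 5 = 11 < 14 — winning move (to 11).
That gives 1 winning move.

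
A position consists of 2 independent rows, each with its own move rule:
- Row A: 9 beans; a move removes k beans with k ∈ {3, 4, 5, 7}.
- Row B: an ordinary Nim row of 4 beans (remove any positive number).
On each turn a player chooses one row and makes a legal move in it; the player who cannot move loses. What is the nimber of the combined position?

7

For row A, compute g(0), g(1), … with moves {3, 4, 5, 7}:
k:     0  1  2  3  4  5  6  7  8  9
g(k):  0  0  0  1  1  1  2  2  2  3
So g(9) = 3.
Row B is a plain Nim row of size 4, so its Grundy value is 4.
The value of a disjunctive sum is the nim-sum of the parts.
Combined value = 3 ⊕ 4 = 7.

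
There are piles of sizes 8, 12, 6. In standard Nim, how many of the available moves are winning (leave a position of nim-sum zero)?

Nim-sum: 8 ⊕ 12 ⊕ 6 = 2.
The overall nim-sum is X = 2. A pile of size p has a winning move iff p XOR X < p (reduce it to p XOR X).
  8: 8 XOR 2 = 10 ≥ 8 — no move.
  12: 12 XOR 2 = 14 ≥ 12 — no move.
  6: 6 XOR 2 = 4 < 6 — winning move (to 4).
That gives 1 winning move.

1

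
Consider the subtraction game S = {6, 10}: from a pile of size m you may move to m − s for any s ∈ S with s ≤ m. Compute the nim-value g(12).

Grundy values for subtraction set {6, 10}:
k:     0  1  2  3  4  5  6  7  8  9 10 11 12
g(k):  0  0  0  0  0  0  1  1  1  1  1  1  2
So g(12) = 2.

2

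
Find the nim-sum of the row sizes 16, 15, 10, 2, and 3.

20

Write each in binary and XOR column by column:
  10000  (16)
  01111  (15)
  01010  (10)
  00010  (2)
  00011  (3)
  -----
  10100  (20)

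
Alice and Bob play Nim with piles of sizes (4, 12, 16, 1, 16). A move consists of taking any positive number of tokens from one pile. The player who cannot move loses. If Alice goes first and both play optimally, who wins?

Nim-sum: 4 XOR 12 XOR 16 XOR 1 XOR 16 = 9.
The nim-sum is 9 ≠ 0, so this is an N-position: the player to move can win; Alice has a winning move.

Alice wins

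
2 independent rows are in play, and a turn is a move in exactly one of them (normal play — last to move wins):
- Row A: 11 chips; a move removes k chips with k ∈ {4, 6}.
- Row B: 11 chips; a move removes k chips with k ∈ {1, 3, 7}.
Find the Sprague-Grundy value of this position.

1

Grundy values for row A (subtraction set {4, 6}):
k:     0  1  2  3  4  5  6  7  8  9 10 11
g(k):  0  0  0  0  1  1  1  1  2  2  0  0
So g(11) = 0.
Grundy values for row B (subtraction set {1, 3, 7}):
k:     0  1  2  3  4  5  6  7  8  9 10 11
g(k):  0  1  0  1  0  1  0  1  0  1  0  1
So g(11) = 1.
By the Sprague-Grundy theorem, the Grundy value of a sum of independent games is the XOR of the component values.
Combined value = 0 XOR 1 = 1.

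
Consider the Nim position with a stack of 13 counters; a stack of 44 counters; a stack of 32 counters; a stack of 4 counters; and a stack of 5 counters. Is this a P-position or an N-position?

P-position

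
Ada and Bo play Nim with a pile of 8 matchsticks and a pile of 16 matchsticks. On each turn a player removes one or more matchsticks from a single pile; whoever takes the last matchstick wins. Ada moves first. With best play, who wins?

Compute the nim-sum pairwise:
8 ⊕ 16 = 24
The nim-sum is 24 ≠ 0, so this is an N-position: the player to move can win; Ada has a winning move.

Ada wins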